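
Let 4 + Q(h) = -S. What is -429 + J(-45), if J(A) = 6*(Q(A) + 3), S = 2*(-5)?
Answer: -375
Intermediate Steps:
S = -10
Q(h) = 6 (Q(h) = -4 - 1*(-10) = -4 + 10 = 6)
J(A) = 54 (J(A) = 6*(6 + 3) = 6*9 = 54)
-429 + J(-45) = -429 + 54 = -375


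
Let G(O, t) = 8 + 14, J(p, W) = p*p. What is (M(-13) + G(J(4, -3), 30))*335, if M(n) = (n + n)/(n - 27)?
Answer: 30351/4 ≈ 7587.8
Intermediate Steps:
J(p, W) = p²
G(O, t) = 22
M(n) = 2*n/(-27 + n) (M(n) = (2*n)/(-27 + n) = 2*n/(-27 + n))
(M(-13) + G(J(4, -3), 30))*335 = (2*(-13)/(-27 - 13) + 22)*335 = (2*(-13)/(-40) + 22)*335 = (2*(-13)*(-1/40) + 22)*335 = (13/20 + 22)*335 = (453/20)*335 = 30351/4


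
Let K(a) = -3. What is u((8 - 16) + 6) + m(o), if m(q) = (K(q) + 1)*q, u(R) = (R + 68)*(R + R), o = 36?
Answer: -336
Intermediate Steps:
u(R) = 2*R*(68 + R) (u(R) = (68 + R)*(2*R) = 2*R*(68 + R))
m(q) = -2*q (m(q) = (-3 + 1)*q = -2*q)
u((8 - 16) + 6) + m(o) = 2*((8 - 16) + 6)*(68 + ((8 - 16) + 6)) - 2*36 = 2*(-8 + 6)*(68 + (-8 + 6)) - 72 = 2*(-2)*(68 - 2) - 72 = 2*(-2)*66 - 72 = -264 - 72 = -336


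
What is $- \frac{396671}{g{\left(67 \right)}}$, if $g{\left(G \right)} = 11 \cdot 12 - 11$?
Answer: $- \frac{36061}{11} \approx -3278.3$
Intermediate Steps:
$g{\left(G \right)} = 121$ ($g{\left(G \right)} = 132 - 11 = 121$)
$- \frac{396671}{g{\left(67 \right)}} = - \frac{396671}{121} = \left(-396671\right) \frac{1}{121} = - \frac{36061}{11}$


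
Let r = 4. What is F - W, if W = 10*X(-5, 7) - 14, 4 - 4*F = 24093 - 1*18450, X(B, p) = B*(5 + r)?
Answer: -3783/4 ≈ -945.75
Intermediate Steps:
X(B, p) = 9*B (X(B, p) = B*(5 + 4) = B*9 = 9*B)
F = -5639/4 (F = 1 - (24093 - 1*18450)/4 = 1 - (24093 - 18450)/4 = 1 - ¼*5643 = 1 - 5643/4 = -5639/4 ≈ -1409.8)
W = -464 (W = 10*(9*(-5)) - 14 = 10*(-45) - 14 = -450 - 14 = -464)
F - W = -5639/4 - 1*(-464) = -5639/4 + 464 = -3783/4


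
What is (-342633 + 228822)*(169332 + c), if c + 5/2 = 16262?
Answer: -42244708413/2 ≈ -2.1122e+10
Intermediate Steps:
c = 32519/2 (c = -5/2 + 16262 = 32519/2 ≈ 16260.)
(-342633 + 228822)*(169332 + c) = (-342633 + 228822)*(169332 + 32519/2) = -113811*371183/2 = -42244708413/2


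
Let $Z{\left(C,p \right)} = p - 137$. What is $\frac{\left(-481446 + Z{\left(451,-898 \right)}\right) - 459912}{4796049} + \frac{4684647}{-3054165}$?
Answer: $- \frac{2816224475172}{1627547221565} \approx -1.7303$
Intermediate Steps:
$Z{\left(C,p \right)} = -137 + p$
$\frac{\left(-481446 + Z{\left(451,-898 \right)}\right) - 459912}{4796049} + \frac{4684647}{-3054165} = \frac{\left(-481446 - 1035\right) - 459912}{4796049} + \frac{4684647}{-3054165} = \left(\left(-481446 - 1035\right) - 459912\right) \frac{1}{4796049} + 4684647 \left(- \frac{1}{3054165}\right) = \left(-482481 - 459912\right) \frac{1}{4796049} - \frac{1561549}{1018055} = \left(-942393\right) \frac{1}{4796049} - \frac{1561549}{1018055} = - \frac{314131}{1598683} - \frac{1561549}{1018055} = - \frac{2816224475172}{1627547221565}$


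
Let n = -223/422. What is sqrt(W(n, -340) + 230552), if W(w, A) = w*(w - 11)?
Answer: sqrt(41058707263)/422 ≈ 480.16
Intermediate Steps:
n = -223/422 (n = -223*1/422 = -223/422 ≈ -0.52844)
W(w, A) = w*(-11 + w)
sqrt(W(n, -340) + 230552) = sqrt(-223*(-11 - 223/422)/422 + 230552) = sqrt(-223/422*(-4865/422) + 230552) = sqrt(1084895/178084 + 230552) = sqrt(41058707263/178084) = sqrt(41058707263)/422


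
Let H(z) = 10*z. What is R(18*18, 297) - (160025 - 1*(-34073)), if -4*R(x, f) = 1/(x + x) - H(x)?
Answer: -501002497/2592 ≈ -1.9329e+5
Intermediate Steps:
R(x, f) = -1/(8*x) + 5*x/2 (R(x, f) = -(1/(x + x) - 10*x)/4 = -(1/(2*x) - 10*x)/4 = -1/(8*x) + 5*x/2)
R(18*18, 297) - (160025 - 1*(-34073)) = (-1 + 20*(18*18)²)/(8*((18*18))) - (160025 - 1*(-34073)) = (⅛)*(-1 + 20*324²)/324 - (160025 + 34073) = (⅛)*(1/324)*(-1 + 20*104976) - 1*194098 = (⅛)*(1/324)*(-1 + 2099520) - 194098 = (⅛)*(1/324)*2099519 - 194098 = 2099519/2592 - 194098 = -501002497/2592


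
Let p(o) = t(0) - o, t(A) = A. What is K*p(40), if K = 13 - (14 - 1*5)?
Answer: -160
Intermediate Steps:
K = 4 (K = 13 - (14 - 5) = 13 - 1*9 = 13 - 9 = 4)
p(o) = -o (p(o) = 0 - o = -o)
K*p(40) = 4*(-1*40) = 4*(-40) = -160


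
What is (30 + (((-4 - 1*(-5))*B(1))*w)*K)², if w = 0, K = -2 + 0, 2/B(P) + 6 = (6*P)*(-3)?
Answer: 900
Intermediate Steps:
B(P) = 2/(-6 - 18*P) (B(P) = 2/(-6 + (6*P)*(-3)) = 2/(-6 - 18*P))
K = -2
(30 + (((-4 - 1*(-5))*B(1))*w)*K)² = (30 + (((-4 - 1*(-5))*(-1/(3 + 9*1)))*0)*(-2))² = (30 + (((-4 + 5)*(-1/(3 + 9)))*0)*(-2))² = (30 + ((1*(-1/12))*0)*(-2))² = (30 - 1/12*0*(-2))² = (30 + 0*(-2))² = (30 + 0)² = 30² = 900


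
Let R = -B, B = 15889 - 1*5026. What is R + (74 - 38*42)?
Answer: -12385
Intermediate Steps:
B = 10863 (B = 15889 - 5026 = 10863)
R = -10863 (R = -1*10863 = -10863)
R + (74 - 38*42) = -10863 + (74 - 38*42) = -10863 + (74 - 1596) = -10863 - 1522 = -12385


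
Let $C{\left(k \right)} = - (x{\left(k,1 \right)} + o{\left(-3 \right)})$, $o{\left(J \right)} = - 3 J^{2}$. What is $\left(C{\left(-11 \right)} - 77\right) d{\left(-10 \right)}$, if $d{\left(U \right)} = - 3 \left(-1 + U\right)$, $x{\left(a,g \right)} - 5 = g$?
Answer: $-1848$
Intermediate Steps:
$x{\left(a,g \right)} = 5 + g$
$d{\left(U \right)} = 3 - 3 U$
$C{\left(k \right)} = 21$ ($C{\left(k \right)} = - (\left(5 + 1\right) - 3 \left(-3\right)^{2}) = - (6 - 27) = \left(-1\right) \left(-21\right) = 21$)
$\left(C{\left(-11 \right)} - 77\right) d{\left(-10 \right)} = \left(21 - 77\right) \left(3 - -30\right) = - 56 \left(3 + 30\right) = \left(-56\right) 33 = -1848$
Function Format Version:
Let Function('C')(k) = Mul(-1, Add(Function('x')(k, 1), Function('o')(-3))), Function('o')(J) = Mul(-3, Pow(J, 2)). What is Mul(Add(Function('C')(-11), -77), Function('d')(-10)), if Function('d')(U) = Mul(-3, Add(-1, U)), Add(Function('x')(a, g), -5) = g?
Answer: -1848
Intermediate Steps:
Function('x')(a, g) = Add(5, g)
Function('d')(U) = Add(3, Mul(-3, U))
Function('C')(k) = 21 (Function('C')(k) = Mul(-1, Add(Add(5, 1), Mul(-3, Pow(-3, 2)))) = Mul(-1, Add(6, Mul(-3, 9))) = Mul(-1, Add(6, -27)) = Mul(-1, -21) = 21)
Mul(Add(Function('C')(-11), -77), Function('d')(-10)) = Mul(Add(21, -77), Add(3, Mul(-3, -10))) = Mul(-56, Add(3, 30)) = Mul(-56, 33) = -1848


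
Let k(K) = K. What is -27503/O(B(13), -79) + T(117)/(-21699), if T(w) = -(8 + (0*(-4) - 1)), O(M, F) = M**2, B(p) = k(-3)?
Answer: -22103242/7233 ≈ -3055.9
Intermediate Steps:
B(p) = -3
T(w) = -7 (T(w) = -(8 + (0 - 1)) = -(8 - 1) = -1*7 = -7)
-27503/O(B(13), -79) + T(117)/(-21699) = -27503/((-3)**2) - 7/(-21699) = -27503/9 - 7*(-1/21699) = -27503*1/9 + 7/21699 = -27503/9 + 7/21699 = -22103242/7233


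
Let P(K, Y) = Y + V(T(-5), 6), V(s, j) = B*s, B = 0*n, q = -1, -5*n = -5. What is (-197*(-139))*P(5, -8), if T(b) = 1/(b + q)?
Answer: -219064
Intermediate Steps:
n = 1 (n = -⅕*(-5) = 1)
T(b) = 1/(-1 + b) (T(b) = 1/(b - 1) = 1/(-1 + b))
B = 0 (B = 0*1 = 0)
V(s, j) = 0 (V(s, j) = 0*s = 0)
P(K, Y) = Y (P(K, Y) = Y + 0 = Y)
(-197*(-139))*P(5, -8) = -197*(-139)*(-8) = 27383*(-8) = -219064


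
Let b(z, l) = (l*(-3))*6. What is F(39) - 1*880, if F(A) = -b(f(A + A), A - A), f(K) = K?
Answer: -880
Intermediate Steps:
b(z, l) = -18*l (b(z, l) = -3*l*6 = -18*l)
F(A) = 0 (F(A) = -(-18)*(A - A) = -(-18)*0 = -1*0 = 0)
F(39) - 1*880 = 0 - 1*880 = 0 - 880 = -880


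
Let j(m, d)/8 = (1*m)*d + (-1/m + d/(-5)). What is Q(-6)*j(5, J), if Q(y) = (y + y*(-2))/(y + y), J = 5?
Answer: -476/5 ≈ -95.200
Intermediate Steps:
Q(y) = -1/2 (Q(y) = (y - 2*y)/((2*y)) = (-y)*(1/(2*y)) = -1/2)
j(m, d) = -8/m - 8*d/5 + 8*d*m (j(m, d) = 8*((1*m)*d + (-1/m + d/(-5))) = 8*(m*d + (-1/m + d*(-1/5))) = 8*(d*m + (-1/m - d/5)) = 8*(-1/m - d/5 + d*m) = -8/m - 8*d/5 + 8*d*m)
Q(-6)*j(5, J) = -(-8/5 - 8/5*5 + 8*5*5)/2 = -(-8*1/5 - 8 + 200)/2 = -(-8/5 - 8 + 200)/2 = -1/2*952/5 = -476/5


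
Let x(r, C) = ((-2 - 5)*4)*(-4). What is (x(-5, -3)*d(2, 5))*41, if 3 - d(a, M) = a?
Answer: 4592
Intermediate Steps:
x(r, C) = 112 (x(r, C) = -7*4*(-4) = -28*(-4) = 112)
d(a, M) = 3 - a
(x(-5, -3)*d(2, 5))*41 = (112*(3 - 1*2))*41 = (112*(3 - 2))*41 = (112*1)*41 = 112*41 = 4592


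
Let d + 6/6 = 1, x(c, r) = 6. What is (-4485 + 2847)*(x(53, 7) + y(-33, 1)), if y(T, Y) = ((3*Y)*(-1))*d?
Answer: -9828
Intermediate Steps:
d = 0 (d = -1 + 1 = 0)
y(T, Y) = 0 (y(T, Y) = ((3*Y)*(-1))*0 = -3*Y*0 = 0)
(-4485 + 2847)*(x(53, 7) + y(-33, 1)) = (-4485 + 2847)*(6 + 0) = -1638*6 = -9828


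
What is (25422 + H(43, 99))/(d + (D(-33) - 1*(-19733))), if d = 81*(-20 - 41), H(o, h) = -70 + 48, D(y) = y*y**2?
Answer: -5080/4229 ≈ -1.2012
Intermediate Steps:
D(y) = y**3
H(o, h) = -22
d = -4941 (d = 81*(-61) = -4941)
(25422 + H(43, 99))/(d + (D(-33) - 1*(-19733))) = (25422 - 22)/(-4941 + ((-33)**3 - 1*(-19733))) = 25400/(-4941 + (-35937 + 19733)) = 25400/(-4941 - 16204) = 25400/(-21145) = 25400*(-1/21145) = -5080/4229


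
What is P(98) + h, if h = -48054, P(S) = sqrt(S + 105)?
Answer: -48054 + sqrt(203) ≈ -48040.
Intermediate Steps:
P(S) = sqrt(105 + S)
P(98) + h = sqrt(105 + 98) - 48054 = sqrt(203) - 48054 = -48054 + sqrt(203)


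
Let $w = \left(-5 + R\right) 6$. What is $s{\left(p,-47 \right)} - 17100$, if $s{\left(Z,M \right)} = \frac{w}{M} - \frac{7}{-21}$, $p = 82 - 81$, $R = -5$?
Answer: $- \frac{2410873}{141} \approx -17098.0$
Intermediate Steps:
$w = -60$ ($w = \left(-5 - 5\right) 6 = \left(-10\right) 6 = -60$)
$p = 1$ ($p = 82 - 81 = 1$)
$s{\left(Z,M \right)} = \frac{1}{3} - \frac{60}{M}$ ($s{\left(Z,M \right)} = - \frac{60}{M} - \frac{7}{-21} = - \frac{60}{M} - - \frac{1}{3} = - \frac{60}{M} + \frac{1}{3} = \frac{1}{3} - \frac{60}{M}$)
$s{\left(p,-47 \right)} - 17100 = \frac{-180 - 47}{3 \left(-47\right)} - 17100 = \frac{1}{3} \left(- \frac{1}{47}\right) \left(-227\right) - 17100 = \frac{227}{141} - 17100 = - \frac{2410873}{141}$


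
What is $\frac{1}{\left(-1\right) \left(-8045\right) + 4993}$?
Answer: $\frac{1}{13038} \approx 7.6699 \cdot 10^{-5}$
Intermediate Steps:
$\frac{1}{\left(-1\right) \left(-8045\right) + 4993} = \frac{1}{8045 + 4993} = \frac{1}{13038}$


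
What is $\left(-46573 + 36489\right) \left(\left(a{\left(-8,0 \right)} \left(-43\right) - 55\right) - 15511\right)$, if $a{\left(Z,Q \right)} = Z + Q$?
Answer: $153498648$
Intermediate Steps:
$a{\left(Z,Q \right)} = Q + Z$
$\left(-46573 + 36489\right) \left(\left(a{\left(-8,0 \right)} \left(-43\right) - 55\right) - 15511\right) = \left(-46573 + 36489\right) \left(\left(\left(0 - 8\right) \left(-43\right) - 55\right) - 15511\right) = - 10084 \left(\left(\left(-8\right) \left(-43\right) - 55\right) - 15511\right) = - 10084 \left(\left(344 - 55\right) - 15511\right) = - 10084 \left(289 - 15511\right) = \left(-10084\right) \left(-15222\right) = 153498648$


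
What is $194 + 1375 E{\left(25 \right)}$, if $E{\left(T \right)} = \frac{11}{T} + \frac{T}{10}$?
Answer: $\frac{8473}{2} \approx 4236.5$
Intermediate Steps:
$E{\left(T \right)} = \frac{11}{T} + \frac{T}{10}$ ($E{\left(T \right)} = \frac{11}{T} + T \frac{1}{10} = \frac{11}{T} + \frac{T}{10}$)
$194 + 1375 E{\left(25 \right)} = 194 + 1375 \left(\frac{11}{25} + \frac{1}{10} \cdot 25\right) = 194 + 1375 \left(11 \cdot \frac{1}{25} + \frac{5}{2}\right) = 194 + 1375 \left(\frac{11}{25} + \frac{5}{2}\right) = 194 + 1375 \cdot \frac{147}{50} = 194 + \frac{8085}{2} = \frac{8473}{2}$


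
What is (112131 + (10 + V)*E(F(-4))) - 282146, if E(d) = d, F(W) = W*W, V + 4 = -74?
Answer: -171103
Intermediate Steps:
V = -78 (V = -4 - 74 = -78)
F(W) = W**2
(112131 + (10 + V)*E(F(-4))) - 282146 = (112131 + (10 - 78)*(-4)**2) - 282146 = (112131 - 68*16) - 282146 = (112131 - 1088) - 282146 = 111043 - 282146 = -171103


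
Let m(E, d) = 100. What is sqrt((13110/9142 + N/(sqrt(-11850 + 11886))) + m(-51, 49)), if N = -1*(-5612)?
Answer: sqrt(194960340183)/13713 ≈ 32.199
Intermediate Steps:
N = 5612
sqrt((13110/9142 + N/(sqrt(-11850 + 11886))) + m(-51, 49)) = sqrt((13110/9142 + 5612/(sqrt(-11850 + 11886))) + 100) = sqrt((13110*(1/9142) + 5612/(sqrt(36))) + 100) = sqrt((6555/4571 + 5612/6) + 100) = sqrt((6555/4571 + 5612*(1/6)) + 100) = sqrt((6555/4571 + 2806/3) + 100) = sqrt(12845891/13713 + 100) = sqrt(14217191/13713) = sqrt(194960340183)/13713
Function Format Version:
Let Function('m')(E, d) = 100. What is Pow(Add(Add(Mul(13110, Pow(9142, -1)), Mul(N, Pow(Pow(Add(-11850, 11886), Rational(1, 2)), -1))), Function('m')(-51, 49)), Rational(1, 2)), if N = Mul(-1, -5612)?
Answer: Mul(Rational(1, 13713), Pow(194960340183, Rational(1, 2))) ≈ 32.199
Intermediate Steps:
N = 5612
Pow(Add(Add(Mul(13110, Pow(9142, -1)), Mul(N, Pow(Pow(Add(-11850, 11886), Rational(1, 2)), -1))), Function('m')(-51, 49)), Rational(1, 2)) = Pow(Add(Add(Mul(13110, Pow(9142, -1)), Mul(5612, Pow(Pow(Add(-11850, 11886), Rational(1, 2)), -1))), 100), Rational(1, 2)) = Pow(Add(Add(Mul(13110, Rational(1, 9142)), Mul(5612, Pow(Pow(36, Rational(1, 2)), -1))), 100), Rational(1, 2)) = Pow(Add(Add(Rational(6555, 4571), Mul(5612, Pow(6, -1))), 100), Rational(1, 2)) = Pow(Add(Add(Rational(6555, 4571), Mul(5612, Rational(1, 6))), 100), Rational(1, 2)) = Pow(Add(Add(Rational(6555, 4571), Rational(2806, 3)), 100), Rational(1, 2)) = Pow(Add(Rational(12845891, 13713), 100), Rational(1, 2)) = Pow(Rational(14217191, 13713), Rational(1, 2)) = Mul(Rational(1, 13713), Pow(194960340183, Rational(1, 2)))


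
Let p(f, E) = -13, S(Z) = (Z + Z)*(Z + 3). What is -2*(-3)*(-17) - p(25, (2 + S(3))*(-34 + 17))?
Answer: -89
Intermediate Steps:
S(Z) = 2*Z*(3 + Z) (S(Z) = (2*Z)*(3 + Z) = 2*Z*(3 + Z))
-2*(-3)*(-17) - p(25, (2 + S(3))*(-34 + 17)) = -2*(-3)*(-17) - 1*(-13) = 6*(-17) + 13 = -102 + 13 = -89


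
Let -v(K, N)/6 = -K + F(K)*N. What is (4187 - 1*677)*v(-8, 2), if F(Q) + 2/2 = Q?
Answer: 210600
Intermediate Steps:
F(Q) = -1 + Q
v(K, N) = 6*K - 6*N*(-1 + K) (v(K, N) = -6*(-K + (-1 + K)*N) = -6*(-K + N*(-1 + K)) = 6*K - 6*N*(-1 + K))
(4187 - 1*677)*v(-8, 2) = (4187 - 1*677)*(6*(-8) - 6*2*(-1 - 8)) = (4187 - 677)*(-48 - 6*2*(-9)) = 3510*(-48 + 108) = 3510*60 = 210600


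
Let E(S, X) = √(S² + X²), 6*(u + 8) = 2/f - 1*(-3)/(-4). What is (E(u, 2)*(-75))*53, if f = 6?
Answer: -1325*√358297/24 ≈ -33047.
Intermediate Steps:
u = -581/72 (u = -8 + (2/6 - 1*(-3)/(-4))/6 = -8 + (2*(⅙) + 3*(-¼))/6 = -8 + (⅓ - ¾)/6 = -8 + (⅙)*(-5/12) = -8 - 5/72 = -581/72 ≈ -8.0694)
(E(u, 2)*(-75))*53 = (√((-581/72)² + 2²)*(-75))*53 = (√(337561/5184 + 4)*(-75))*53 = (√(358297/5184)*(-75))*53 = ((√358297/72)*(-75))*53 = -25*√358297/24*53 = -1325*√358297/24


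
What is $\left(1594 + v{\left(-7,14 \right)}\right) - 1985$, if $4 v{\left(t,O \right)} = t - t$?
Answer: $-391$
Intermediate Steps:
$v{\left(t,O \right)} = 0$ ($v{\left(t,O \right)} = \frac{t - t}{4} = \frac{1}{4} \cdot 0 = 0$)
$\left(1594 + v{\left(-7,14 \right)}\right) - 1985 = \left(1594 + 0\right) - 1985 = 1594 - 1985 = -391$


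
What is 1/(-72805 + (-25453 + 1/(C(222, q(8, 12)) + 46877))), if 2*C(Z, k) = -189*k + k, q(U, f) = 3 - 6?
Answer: -47159/4633749021 ≈ -1.0177e-5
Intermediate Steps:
q(U, f) = -3
C(Z, k) = -94*k (C(Z, k) = (-189*k + k)/2 = (-188*k)/2 = -94*k)
1/(-72805 + (-25453 + 1/(C(222, q(8, 12)) + 46877))) = 1/(-72805 + (-25453 + 1/(-94*(-3) + 46877))) = 1/(-72805 + (-25453 + 1/(282 + 46877))) = 1/(-72805 + (-25453 + 1/47159)) = 1/(-72805 - 1200338026/47159) = 1/(-4633749021/47159) = -47159/4633749021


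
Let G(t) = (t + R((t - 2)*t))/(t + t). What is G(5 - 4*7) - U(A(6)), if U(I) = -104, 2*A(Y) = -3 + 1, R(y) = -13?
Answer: 2410/23 ≈ 104.78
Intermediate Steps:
A(Y) = -1 (A(Y) = (-3 + 1)/2 = (½)*(-2) = -1)
G(t) = (-13 + t)/(2*t) (G(t) = (t - 13)/(t + t) = (-13 + t)/((2*t)) = (-13 + t)*(1/(2*t)) = (-13 + t)/(2*t))
G(5 - 4*7) - U(A(6)) = (-13 + (5 - 4*7))/(2*(5 - 4*7)) - 1*(-104) = (-13 + (5 - 28))/(2*(5 - 28)) + 104 = (½)*(-13 - 23)/(-23) + 104 = (½)*(-1/23)*(-36) + 104 = 18/23 + 104 = 2410/23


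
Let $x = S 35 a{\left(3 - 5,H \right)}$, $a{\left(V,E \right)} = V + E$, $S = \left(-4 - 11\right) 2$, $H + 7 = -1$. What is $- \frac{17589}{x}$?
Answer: $- \frac{5863}{3500} \approx -1.6751$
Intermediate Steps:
$H = -8$ ($H = -7 - 1 = -8$)
$S = -30$ ($S = \left(-4 - 11\right) 2 = \left(-15\right) 2 = -30$)
$a{\left(V,E \right)} = E + V$
$x = 10500$ ($x = \left(-30\right) 35 \left(-8 + \left(3 - 5\right)\right) = - 1050 \left(-8 + \left(3 - 5\right)\right) = - 1050 \left(-8 - 2\right) = \left(-1050\right) \left(-10\right) = 10500$)
$- \frac{17589}{x} = - \frac{17589}{10500} = \left(-17589\right) \frac{1}{10500} = - \frac{5863}{3500}$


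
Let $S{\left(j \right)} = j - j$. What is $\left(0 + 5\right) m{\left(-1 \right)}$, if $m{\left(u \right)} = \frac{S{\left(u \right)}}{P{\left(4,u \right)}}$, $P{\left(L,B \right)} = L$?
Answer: $0$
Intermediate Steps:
$S{\left(j \right)} = 0$
$m{\left(u \right)} = 0$ ($m{\left(u \right)} = \frac{0}{4} = 0 \cdot \frac{1}{4} = 0$)
$\left(0 + 5\right) m{\left(-1 \right)} = \left(0 + 5\right) 0 = 5 \cdot 0 = 0$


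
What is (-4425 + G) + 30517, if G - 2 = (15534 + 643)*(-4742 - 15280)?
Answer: -323869800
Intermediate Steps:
G = -323895892 (G = 2 + (15534 + 643)*(-4742 - 15280) = 2 + 16177*(-20022) = 2 - 323895894 = -323895892)
(-4425 + G) + 30517 = (-4425 - 323895892) + 30517 = -323900317 + 30517 = -323869800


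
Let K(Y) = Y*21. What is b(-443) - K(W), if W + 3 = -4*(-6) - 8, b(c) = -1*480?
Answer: -753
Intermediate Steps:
b(c) = -480
W = 13 (W = -3 + (-4*(-6) - 8) = -3 + (24 - 8) = -3 + 16 = 13)
K(Y) = 21*Y
b(-443) - K(W) = -480 - 21*13 = -480 - 1*273 = -480 - 273 = -753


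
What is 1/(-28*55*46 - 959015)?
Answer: -1/1029855 ≈ -9.7101e-7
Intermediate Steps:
1/(-28*55*46 - 959015) = 1/(-1540*46 - 959015) = 1/(-70840 - 959015) = 1/(-1029855) = -1/1029855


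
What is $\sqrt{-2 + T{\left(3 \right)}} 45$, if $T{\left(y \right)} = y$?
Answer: $45$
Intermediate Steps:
$\sqrt{-2 + T{\left(3 \right)}} 45 = \sqrt{-2 + 3} \cdot 45 = \sqrt{1} \cdot 45 = 1 \cdot 45 = 45$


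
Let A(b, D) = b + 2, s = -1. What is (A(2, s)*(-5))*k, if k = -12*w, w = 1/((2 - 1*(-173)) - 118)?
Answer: 80/19 ≈ 4.2105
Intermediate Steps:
A(b, D) = 2 + b
w = 1/57 (w = 1/((2 + 173) - 118) = 1/(175 - 118) = 1/57 ≈ 0.017544)
k = -4/19 (k = -12*1/57 = -4/19 ≈ -0.21053)
(A(2, s)*(-5))*k = ((2 + 2)*(-5))*(-4/19) = (4*(-5))*(-4/19) = -20*(-4/19) = 80/19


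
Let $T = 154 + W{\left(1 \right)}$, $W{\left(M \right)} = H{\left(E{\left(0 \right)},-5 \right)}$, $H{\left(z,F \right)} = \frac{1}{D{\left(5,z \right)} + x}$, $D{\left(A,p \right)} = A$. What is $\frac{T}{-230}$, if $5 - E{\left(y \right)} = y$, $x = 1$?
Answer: $- \frac{185}{276} \approx -0.67029$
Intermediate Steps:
$E{\left(y \right)} = 5 - y$
$H{\left(z,F \right)} = \frac{1}{6}$ ($H{\left(z,F \right)} = \frac{1}{5 + 1} = \frac{1}{6}$)
$W{\left(M \right)} = \frac{1}{6}$
$T = \frac{925}{6}$ ($T = 154 + \frac{1}{6} = \frac{925}{6} \approx 154.17$)
$\frac{T}{-230} = \frac{925}{6 \left(-230\right)} = \frac{925}{6} \left(- \frac{1}{230}\right) = - \frac{185}{276}$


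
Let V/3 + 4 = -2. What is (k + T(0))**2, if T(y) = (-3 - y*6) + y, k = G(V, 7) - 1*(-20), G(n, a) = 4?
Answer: 441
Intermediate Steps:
V = -18 (V = -12 + 3*(-2) = -12 - 6 = -18)
k = 24 (k = 4 - 1*(-20) = 4 + 20 = 24)
T(y) = -3 - 5*y (T(y) = (-3 - 6*y) + y = -3 - 5*y)
(k + T(0))**2 = (24 + (-3 - 5*0))**2 = (24 + (-3 + 0))**2 = (24 - 3)**2 = 21**2 = 441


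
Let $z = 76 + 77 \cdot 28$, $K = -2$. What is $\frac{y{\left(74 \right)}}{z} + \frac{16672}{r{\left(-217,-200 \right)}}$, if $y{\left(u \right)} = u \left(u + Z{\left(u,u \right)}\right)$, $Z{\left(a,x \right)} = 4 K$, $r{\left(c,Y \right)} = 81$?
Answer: $\frac{1044653}{5022} \approx 208.02$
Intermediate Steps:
$Z{\left(a,x \right)} = -8$ ($Z{\left(a,x \right)} = 4 \left(-2\right) = -8$)
$z = 2232$ ($z = 76 + 2156 = 2232$)
$y{\left(u \right)} = u \left(-8 + u\right)$ ($y{\left(u \right)} = u \left(u - 8\right) = u \left(-8 + u\right)$)
$\frac{y{\left(74 \right)}}{z} + \frac{16672}{r{\left(-217,-200 \right)}} = \frac{74 \left(-8 + 74\right)}{2232} + \frac{16672}{81} = 74 \cdot 66 \cdot \frac{1}{2232} + 16672 \cdot \frac{1}{81} = 4884 \cdot \frac{1}{2232} + \frac{16672}{81} = \frac{407}{186} + \frac{16672}{81} = \frac{1044653}{5022}$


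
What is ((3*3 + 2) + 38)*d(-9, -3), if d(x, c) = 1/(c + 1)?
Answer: -49/2 ≈ -24.500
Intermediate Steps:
d(x, c) = 1/(1 + c)
((3*3 + 2) + 38)*d(-9, -3) = ((3*3 + 2) + 38)/(1 - 3) = ((9 + 2) + 38)/(-2) = (11 + 38)*(-1/2) = 49*(-1/2) = -49/2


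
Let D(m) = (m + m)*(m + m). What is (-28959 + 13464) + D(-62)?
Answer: -119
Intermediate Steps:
D(m) = 4*m² (D(m) = (2*m)*(2*m) = 4*m²)
(-28959 + 13464) + D(-62) = (-28959 + 13464) + 4*(-62)² = -15495 + 4*3844 = -15495 + 15376 = -119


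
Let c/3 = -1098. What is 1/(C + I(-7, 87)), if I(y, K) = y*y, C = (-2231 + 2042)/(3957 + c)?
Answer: 221/10766 ≈ 0.020528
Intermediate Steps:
c = -3294 (c = 3*(-1098) = -3294)
C = -63/221 (C = (-2231 + 2042)/(3957 - 3294) = -189/663 = -189*1/663 = -63/221 ≈ -0.28507)
I(y, K) = y²
1/(C + I(-7, 87)) = 1/(-63/221 + (-7)²) = 1/(-63/221 + 49) = 1/(10766/221) = 221/10766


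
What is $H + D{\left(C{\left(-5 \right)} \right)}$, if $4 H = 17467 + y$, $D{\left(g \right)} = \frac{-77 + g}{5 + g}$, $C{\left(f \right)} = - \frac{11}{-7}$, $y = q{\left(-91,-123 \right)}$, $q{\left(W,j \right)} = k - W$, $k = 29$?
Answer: $\frac{403445}{92} \approx 4385.3$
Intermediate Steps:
$q{\left(W,j \right)} = 29 - W$
$y = 120$ ($y = 29 - -91 = 29 + 91 = 120$)
$C{\left(f \right)} = \frac{11}{7}$ ($C{\left(f \right)} = \left(-11\right) \left(- \frac{1}{7}\right) = \frac{11}{7}$)
$D{\left(g \right)} = \frac{-77 + g}{5 + g}$
$H = \frac{17587}{4}$ ($H = \frac{17467 + 120}{4} = \frac{1}{4} \cdot 17587 = \frac{17587}{4} \approx 4396.8$)
$H + D{\left(C{\left(-5 \right)} \right)} = \frac{17587}{4} + \frac{-77 + \frac{11}{7}}{5 + \frac{11}{7}} = \frac{17587}{4} + \frac{1}{\frac{46}{7}} \left(- \frac{528}{7}\right) = \frac{17587}{4} + \frac{7}{46} \left(- \frac{528}{7}\right) = \frac{17587}{4} - \frac{264}{23} = \frac{403445}{92}$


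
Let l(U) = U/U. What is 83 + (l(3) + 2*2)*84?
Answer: 503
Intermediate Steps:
l(U) = 1
83 + (l(3) + 2*2)*84 = 83 + (1 + 2*2)*84 = 83 + (1 + 4)*84 = 83 + 5*84 = 83 + 420 = 503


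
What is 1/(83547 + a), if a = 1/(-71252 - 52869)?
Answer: 124121/10369937186 ≈ 1.1969e-5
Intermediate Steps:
a = -1/124121 (a = 1/(-124121) = -1/124121 ≈ -8.0567e-6)
1/(83547 + a) = 1/(83547 - 1/124121) = 1/(10369937186/124121) = 124121/10369937186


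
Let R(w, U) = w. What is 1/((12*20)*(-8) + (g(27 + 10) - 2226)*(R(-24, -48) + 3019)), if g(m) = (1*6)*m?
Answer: -1/6003900 ≈ -1.6656e-7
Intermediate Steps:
g(m) = 6*m
1/((12*20)*(-8) + (g(27 + 10) - 2226)*(R(-24, -48) + 3019)) = 1/((12*20)*(-8) + (6*(27 + 10) - 2226)*(-24 + 3019)) = 1/(240*(-8) + (6*37 - 2226)*2995) = 1/(-1920 + (222 - 2226)*2995) = 1/(-1920 - 2004*2995) = 1/(-1920 - 6001980) = 1/(-6003900) = -1/6003900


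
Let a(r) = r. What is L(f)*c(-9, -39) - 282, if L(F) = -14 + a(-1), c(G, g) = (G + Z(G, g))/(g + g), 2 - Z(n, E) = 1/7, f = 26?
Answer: -25787/91 ≈ -283.37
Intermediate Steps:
Z(n, E) = 13/7 (Z(n, E) = 2 - 1/7 = 13/7)
c(G, g) = (13/7 + G)/(2*g) (c(G, g) = (G + 13/7)/(g + g) = (13/7 + G)/((2*g)) = (13/7 + G)*(1/(2*g)) = (13/7 + G)/(2*g))
L(F) = -15 (L(F) = -14 - 1 = -15)
L(f)*c(-9, -39) - 282 = -15*(13 + 7*(-9))/(14*(-39)) - 282 = -15*(-1)*(13 - 63)/(14*39) - 282 = -15*(-1)*(-50)/(14*39) - 282 = -15*25/273 - 282 = -125/91 - 282 = -25787/91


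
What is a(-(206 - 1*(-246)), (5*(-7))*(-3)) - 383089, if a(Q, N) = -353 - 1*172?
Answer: -383614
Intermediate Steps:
a(Q, N) = -525 (a(Q, N) = -353 - 172 = -525)
a(-(206 - 1*(-246)), (5*(-7))*(-3)) - 383089 = -525 - 383089 = -383614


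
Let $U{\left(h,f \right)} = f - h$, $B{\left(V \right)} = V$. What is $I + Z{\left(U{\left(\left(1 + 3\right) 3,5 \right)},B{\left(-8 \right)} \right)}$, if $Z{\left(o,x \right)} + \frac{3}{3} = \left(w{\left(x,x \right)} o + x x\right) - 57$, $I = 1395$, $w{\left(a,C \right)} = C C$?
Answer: $953$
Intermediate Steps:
$w{\left(a,C \right)} = C^{2}$
$Z{\left(o,x \right)} = -58 + x^{2} + o x^{2}$ ($Z{\left(o,x \right)} = -1 - \left(57 - x x - x^{2} o\right) = -1 - \left(57 - x^{2} - o x^{2}\right) = -1 + \left(-57 + x^{2} + o x^{2}\right) = -58 + x^{2} + o x^{2}$)
$I + Z{\left(U{\left(\left(1 + 3\right) 3,5 \right)},B{\left(-8 \right)} \right)} = 1395 + \left(-58 + \left(-8\right)^{2} + \left(5 - \left(1 + 3\right) 3\right) \left(-8\right)^{2}\right) = 1395 + \left(-58 + 64 + \left(5 - 4 \cdot 3\right) 64\right) = 1395 + \left(-58 + 64 + \left(5 - 12\right) 64\right) = 1395 - 442 = 953$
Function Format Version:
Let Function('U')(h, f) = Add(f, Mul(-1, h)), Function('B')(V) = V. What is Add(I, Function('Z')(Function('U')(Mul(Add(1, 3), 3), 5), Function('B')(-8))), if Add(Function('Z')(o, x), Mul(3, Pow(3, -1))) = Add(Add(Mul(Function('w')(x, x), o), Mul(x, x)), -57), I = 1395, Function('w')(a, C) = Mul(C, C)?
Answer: 953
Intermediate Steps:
Function('w')(a, C) = Pow(C, 2)
Function('Z')(o, x) = Add(-58, Pow(x, 2), Mul(o, Pow(x, 2))) (Function('Z')(o, x) = Add(-1, Add(Add(Mul(Pow(x, 2), o), Mul(x, x)), -57)) = Add(-1, Add(Add(Mul(o, Pow(x, 2)), Pow(x, 2)), -57)) = Add(-1, Add(Add(Pow(x, 2), Mul(o, Pow(x, 2))), -57)) = Add(-1, Add(-57, Pow(x, 2), Mul(o, Pow(x, 2)))) = Add(-58, Pow(x, 2), Mul(o, Pow(x, 2))))
Add(I, Function('Z')(Function('U')(Mul(Add(1, 3), 3), 5), Function('B')(-8))) = Add(1395, Add(-58, Pow(-8, 2), Mul(Add(5, Mul(-1, Mul(Add(1, 3), 3))), Pow(-8, 2)))) = Add(1395, Add(-58, 64, Mul(Add(5, Mul(-1, Mul(4, 3))), 64))) = Add(1395, Add(-58, 64, Mul(Add(5, Mul(-1, 12)), 64))) = Add(1395, Add(-58, 64, Mul(Add(5, -12), 64))) = Add(1395, Add(-58, 64, Mul(-7, 64))) = Add(1395, Add(-58, 64, -448)) = Add(1395, -442) = 953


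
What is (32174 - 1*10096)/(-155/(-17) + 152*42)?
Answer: 375326/108683 ≈ 3.4534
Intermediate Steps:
(32174 - 1*10096)/(-155/(-17) + 152*42) = (32174 - 10096)/(-155*(-1/17) + 6384) = 22078/(155/17 + 6384) = 22078/(108683/17) = 22078*(17/108683) = 375326/108683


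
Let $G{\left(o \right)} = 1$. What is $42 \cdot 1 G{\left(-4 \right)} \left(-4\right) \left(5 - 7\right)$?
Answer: $336$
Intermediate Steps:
$42 \cdot 1 G{\left(-4 \right)} \left(-4\right) \left(5 - 7\right) = 42 \cdot 1 \cdot 1 \left(-4\right) \left(5 - 7\right) = 42 \cdot 1 \left(-4\right) \left(5 - 7\right) = 42 \left(-4\right) \left(-2\right) = \left(-168\right) \left(-2\right) = 336$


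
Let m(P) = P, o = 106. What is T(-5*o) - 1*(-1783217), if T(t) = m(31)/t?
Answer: 945104979/530 ≈ 1.7832e+6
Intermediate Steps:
T(t) = 31/t
T(-5*o) - 1*(-1783217) = 31/((-5*106)) - 1*(-1783217) = 31/(-530) + 1783217 = 31*(-1/530) + 1783217 = -31/530 + 1783217 = 945104979/530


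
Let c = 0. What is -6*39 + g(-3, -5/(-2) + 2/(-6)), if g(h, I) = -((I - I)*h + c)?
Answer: -234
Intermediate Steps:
g(h, I) = 0 (g(h, I) = -((I - I)*h + 0) = -(0*h + 0) = -(0 + 0) = -1*0 = 0)
-6*39 + g(-3, -5/(-2) + 2/(-6)) = -6*39 + 0 = -234 + 0 = -234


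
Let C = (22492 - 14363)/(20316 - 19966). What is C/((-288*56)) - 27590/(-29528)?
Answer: 19437499861/20834956800 ≈ 0.93293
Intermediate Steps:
C = 8129/350 ≈ 23.226
C/((-288*56)) - 27590/(-29528) = 8129/(350*((-288*56))) - 27590/(-29528) = (8129/350)/(-16128) - 27590*(-1/29528) = (8129/350)*(-1/16128) + 13795/14764 = -8129/5644800 + 13795/14764 = 19437499861/20834956800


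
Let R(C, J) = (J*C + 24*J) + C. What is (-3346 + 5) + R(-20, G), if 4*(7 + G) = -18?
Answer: -3407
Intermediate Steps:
G = -23/2 (G = -7 + (¼)*(-18) = -7 - 9/2 = -23/2 ≈ -11.500)
R(C, J) = C + 24*J + C*J (R(C, J) = (C*J + 24*J) + C = (24*J + C*J) + C = C + 24*J + C*J)
(-3346 + 5) + R(-20, G) = (-3346 + 5) + (-20 + 24*(-23/2) - 20*(-23/2)) = -3341 + (-20 - 276 + 230) = -3341 - 66 = -3407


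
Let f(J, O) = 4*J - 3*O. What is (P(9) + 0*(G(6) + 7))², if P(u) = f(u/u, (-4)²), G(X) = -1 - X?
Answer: 1936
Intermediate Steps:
f(J, O) = -3*O + 4*J
P(u) = -44 (P(u) = -3*(-4)² + 4*(u/u) = -3*16 + 4*1 = -48 + 4 = -44)
(P(9) + 0*(G(6) + 7))² = (-44 + 0*((-1 - 1*6) + 7))² = (-44 + 0*((-1 - 6) + 7))² = (-44 + 0*(-7 + 7))² = (-44 + 0*0)² = (-44 + 0)² = (-44)² = 1936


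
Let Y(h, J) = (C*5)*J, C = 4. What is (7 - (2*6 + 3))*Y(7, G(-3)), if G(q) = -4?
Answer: 640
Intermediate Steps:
Y(h, J) = 20*J (Y(h, J) = (4*5)*J = 20*J)
(7 - (2*6 + 3))*Y(7, G(-3)) = (7 - (2*6 + 3))*(20*(-4)) = (7 - (12 + 3))*(-80) = (7 - 1*15)*(-80) = (7 - 15)*(-80) = -8*(-80) = 640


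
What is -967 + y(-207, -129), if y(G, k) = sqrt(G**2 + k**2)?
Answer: -967 + 3*sqrt(6610) ≈ -723.09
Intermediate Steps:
-967 + y(-207, -129) = -967 + sqrt((-207)**2 + (-129)**2) = -967 + sqrt(42849 + 16641) = -967 + sqrt(59490) = -967 + 3*sqrt(6610)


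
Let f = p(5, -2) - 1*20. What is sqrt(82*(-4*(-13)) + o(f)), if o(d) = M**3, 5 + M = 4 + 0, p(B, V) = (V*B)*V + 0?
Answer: 7*sqrt(87) ≈ 65.292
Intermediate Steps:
p(B, V) = B*V**2 (p(B, V) = (B*V)*V + 0 = B*V**2 + 0 = B*V**2)
M = -1 (M = -5 + (4 + 0) = -5 + 4 = -1)
f = 0 (f = 5*(-2)**2 - 1*20 = 5*4 - 20 = 20 - 20 = 0)
o(d) = -1 (o(d) = (-1)**3 = -1)
sqrt(82*(-4*(-13)) + o(f)) = sqrt(82*(-4*(-13)) - 1) = sqrt(82*52 - 1) = sqrt(4264 - 1) = sqrt(4263) = 7*sqrt(87)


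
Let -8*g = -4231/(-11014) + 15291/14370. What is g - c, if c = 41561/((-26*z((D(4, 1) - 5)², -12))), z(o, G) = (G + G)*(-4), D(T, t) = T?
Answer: 41707651117/2532338880 ≈ 16.470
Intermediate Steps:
z(o, G) = -8*G (z(o, G) = (2*G)*(-4) = -8*G)
c = -3197/192 (c = 41561/((-(-208)*(-12))) = 41561/((-26*96)) = 41561/(-2496) = 41561*(-1/2496) = -3197/192 ≈ -16.651)
g = -4775303/26378530 (g = -(-4231/(-11014) + 15291/14370)/8 = -(-4231*(-1/11014) + 15291*(1/14370))/8 = -(4231/11014 + 5097/4790)/8 = -⅛*19101212/13189265 = -4775303/26378530 ≈ -0.18103)
g - c = -4775303/26378530 - 1*(-3197/192) = -4775303/26378530 + 3197/192 = 41707651117/2532338880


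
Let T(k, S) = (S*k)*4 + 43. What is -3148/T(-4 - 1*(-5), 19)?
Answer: -3148/119 ≈ -26.454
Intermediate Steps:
T(k, S) = 43 + 4*S*k (T(k, S) = 4*S*k + 43 = 43 + 4*S*k)
-3148/T(-4 - 1*(-5), 19) = -3148/(43 + 4*19*(-4 - 1*(-5))) = -3148/(43 + 4*19*(-4 + 5)) = -3148/(43 + 4*19*1) = -3148/(43 + 76) = -3148/119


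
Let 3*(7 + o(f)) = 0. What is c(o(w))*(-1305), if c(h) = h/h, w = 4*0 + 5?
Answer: -1305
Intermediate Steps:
w = 5 (w = 0 + 5 = 5)
o(f) = -7 (o(f) = -7 + (⅓)*0 = -7 + 0 = -7)
c(h) = 1
c(o(w))*(-1305) = 1*(-1305) = -1305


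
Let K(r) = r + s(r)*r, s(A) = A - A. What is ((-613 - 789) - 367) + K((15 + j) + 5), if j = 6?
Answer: -1743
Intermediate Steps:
s(A) = 0
K(r) = r (K(r) = r + 0*r = r + 0 = r)
((-613 - 789) - 367) + K((15 + j) + 5) = ((-613 - 789) - 367) + ((15 + 6) + 5) = (-1402 - 367) + (21 + 5) = -1769 + 26 = -1743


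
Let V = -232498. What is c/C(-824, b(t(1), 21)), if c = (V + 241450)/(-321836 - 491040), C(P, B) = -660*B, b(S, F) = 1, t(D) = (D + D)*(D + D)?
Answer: 373/22354090 ≈ 1.6686e-5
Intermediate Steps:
t(D) = 4*D**2 (t(D) = (2*D)*(2*D) = 4*D**2)
c = -2238/203219 (c = (-232498 + 241450)/(-321836 - 491040) = 8952/(-812876) = 8952*(-1/812876) = -2238/203219 ≈ -0.011013)
c/C(-824, b(t(1), 21)) = -2238/(203219*((-660*1))) = -2238/203219/(-660) = -2238/203219*(-1/660) = 373/22354090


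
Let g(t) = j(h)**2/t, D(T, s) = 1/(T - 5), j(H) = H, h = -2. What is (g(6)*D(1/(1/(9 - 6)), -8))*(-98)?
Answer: 98/3 ≈ 32.667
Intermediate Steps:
D(T, s) = 1/(-5 + T)
g(t) = 4/t (g(t) = (-2)**2/t = 4/t)
(g(6)*D(1/(1/(9 - 6)), -8))*(-98) = ((4/6)/(-5 + 1/(1/(9 - 6))))*(-98) = ((4*(1/6))/(-5 + 1/(1/3)))*(-98) = (2/(3*(-5 + 1/(1/3))))*(-98) = (2/(3*(-5 + 3)))*(-98) = ((2/3)/(-2))*(-98) = ((2/3)*(-1/2))*(-98) = -1/3*(-98) = 98/3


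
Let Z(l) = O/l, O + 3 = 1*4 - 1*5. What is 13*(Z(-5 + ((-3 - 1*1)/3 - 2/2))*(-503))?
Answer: -39234/11 ≈ -3566.7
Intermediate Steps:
O = -4 (O = -3 + (1*4 - 1*5) = -3 + (4 - 5) = -3 - 1 = -4)
Z(l) = -4/l
13*(Z(-5 + ((-3 - 1*1)/3 - 2/2))*(-503)) = 13*(-4/(-5 + ((-3 - 1*1)/3 - 2/2))*(-503)) = 13*(-4/(-5 + ((-3 - 1)*(⅓) - 2*½))*(-503)) = 13*(-4/(-5 + (-4*⅓ - 1))*(-503)) = 13*(-4/(-5 + (-4/3 - 1))*(-503)) = 13*(-4/(-5 - 7/3)*(-503)) = 13*(-4/(-22/3)*(-503)) = 13*(-4*(-3/22)*(-503)) = 13*((6/11)*(-503)) = 13*(-3018/11) = -39234/11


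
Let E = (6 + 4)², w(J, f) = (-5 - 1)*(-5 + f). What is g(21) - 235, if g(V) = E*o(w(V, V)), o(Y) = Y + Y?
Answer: -19435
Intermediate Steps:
w(J, f) = 30 - 6*f (w(J, f) = -6*(-5 + f) = 30 - 6*f)
o(Y) = 2*Y
E = 100 (E = 10² = 100)
g(V) = 6000 - 1200*V (g(V) = 100*(2*(30 - 6*V)) = 100*(60 - 12*V) = 6000 - 1200*V)
g(21) - 235 = (6000 - 1200*21) - 235 = (6000 - 25200) - 235 = -19200 - 235 = -19435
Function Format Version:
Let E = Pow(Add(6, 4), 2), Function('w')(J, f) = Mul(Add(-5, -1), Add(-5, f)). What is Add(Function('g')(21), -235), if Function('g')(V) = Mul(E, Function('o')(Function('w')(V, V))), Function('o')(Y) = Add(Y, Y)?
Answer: -19435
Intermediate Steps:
Function('w')(J, f) = Add(30, Mul(-6, f)) (Function('w')(J, f) = Mul(-6, Add(-5, f)) = Add(30, Mul(-6, f)))
Function('o')(Y) = Mul(2, Y)
E = 100 (E = Pow(10, 2) = 100)
Function('g')(V) = Add(6000, Mul(-1200, V)) (Function('g')(V) = Mul(100, Mul(2, Add(30, Mul(-6, V)))) = Mul(100, Add(60, Mul(-12, V))) = Add(6000, Mul(-1200, V)))
Add(Function('g')(21), -235) = Add(Add(6000, Mul(-1200, 21)), -235) = Add(Add(6000, -25200), -235) = Add(-19200, -235) = -19435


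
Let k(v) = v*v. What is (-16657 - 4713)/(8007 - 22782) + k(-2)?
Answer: 16094/2955 ≈ 5.4464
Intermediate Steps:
k(v) = v²
(-16657 - 4713)/(8007 - 22782) + k(-2) = (-16657 - 4713)/(8007 - 22782) + (-2)² = -21370/(-14775) + 4 = -21370*(-1/14775) + 4 = 4274/2955 + 4 = 16094/2955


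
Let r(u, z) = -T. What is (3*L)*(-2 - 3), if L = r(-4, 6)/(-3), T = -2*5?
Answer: 50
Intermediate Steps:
T = -10
r(u, z) = 10 (r(u, z) = -1*(-10) = 10)
L = -10/3 (L = 10/(-3) = 10*(-⅓) = -10/3 ≈ -3.3333)
(3*L)*(-2 - 3) = (3*(-10/3))*(-2 - 3) = -10*(-5) = 50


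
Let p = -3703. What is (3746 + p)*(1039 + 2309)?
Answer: 143964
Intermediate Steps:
(3746 + p)*(1039 + 2309) = (3746 - 3703)*(1039 + 2309) = 43*3348 = 143964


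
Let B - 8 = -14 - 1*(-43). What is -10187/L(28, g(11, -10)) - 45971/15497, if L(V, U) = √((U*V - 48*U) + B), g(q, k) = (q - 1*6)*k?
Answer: -45971/15497 - 167*√1037/17 ≈ -319.31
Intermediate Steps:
B = 37 (B = 8 + (-14 - 1*(-43)) = 8 + (-14 + 43) = 8 + 29 = 37)
g(q, k) = k*(-6 + q) (g(q, k) = (q - 6)*k = (-6 + q)*k = k*(-6 + q))
L(V, U) = √(37 - 48*U + U*V) (L(V, U) = √((U*V - 48*U) + 37) = √((-48*U + U*V) + 37) = √(37 - 48*U + U*V))
-10187/L(28, g(11, -10)) - 45971/15497 = -10187/√(37 - (-480)*(-6 + 11) - 10*(-6 + 11)*28) - 45971/15497 = -10187/√(37 - (-480)*5 - 10*5*28) - 45971*1/15497 = -10187/√(37 - 48*(-50) - 50*28) - 45971/15497 = -10187/√(37 + 2400 - 1400) - 45971/15497 = -10187*√1037/1037 - 45971/15497 = -167*√1037/17 - 45971/15497 = -45971/15497 - 167*√1037/17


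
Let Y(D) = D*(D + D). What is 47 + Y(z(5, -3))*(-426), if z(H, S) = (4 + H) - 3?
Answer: -30625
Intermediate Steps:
z(H, S) = 1 + H
Y(D) = 2*D² (Y(D) = D*(2*D) = 2*D²)
47 + Y(z(5, -3))*(-426) = 47 + (2*(1 + 5)²)*(-426) = 47 + (2*6²)*(-426) = 47 + (2*36)*(-426) = 47 + 72*(-426) = 47 - 30672 = -30625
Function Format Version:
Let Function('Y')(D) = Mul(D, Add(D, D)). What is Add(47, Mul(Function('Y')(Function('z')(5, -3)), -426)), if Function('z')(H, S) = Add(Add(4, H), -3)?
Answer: -30625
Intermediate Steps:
Function('z')(H, S) = Add(1, H)
Function('Y')(D) = Mul(2, Pow(D, 2)) (Function('Y')(D) = Mul(D, Mul(2, D)) = Mul(2, Pow(D, 2)))
Add(47, Mul(Function('Y')(Function('z')(5, -3)), -426)) = Add(47, Mul(Mul(2, Pow(Add(1, 5), 2)), -426)) = Add(47, Mul(Mul(2, Pow(6, 2)), -426)) = Add(47, Mul(Mul(2, 36), -426)) = Add(47, Mul(72, -426)) = Add(47, -30672) = -30625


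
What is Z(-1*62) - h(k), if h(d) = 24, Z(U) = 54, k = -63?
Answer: 30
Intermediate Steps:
Z(-1*62) - h(k) = 54 - 1*24 = 54 - 24 = 30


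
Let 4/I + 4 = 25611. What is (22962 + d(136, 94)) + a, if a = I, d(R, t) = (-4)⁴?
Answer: 594543330/25607 ≈ 23218.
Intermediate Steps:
d(R, t) = 256
I = 4/25607 (I = 4/(-4 + 25611) = 4/25607 ≈ 0.00015621)
a = 4/25607 ≈ 0.00015621
(22962 + d(136, 94)) + a = (22962 + 256) + 4/25607 = 23218 + 4/25607 = 594543330/25607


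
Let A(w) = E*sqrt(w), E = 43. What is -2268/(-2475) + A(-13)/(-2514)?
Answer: 252/275 - 43*I*sqrt(13)/2514 ≈ 0.91636 - 0.06167*I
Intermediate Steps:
A(w) = 43*sqrt(w)
-2268/(-2475) + A(-13)/(-2514) = -2268/(-2475) + (43*sqrt(-13))/(-2514) = -2268*(-1/2475) + (43*(I*sqrt(13)))*(-1/2514) = 252/275 + (43*I*sqrt(13))*(-1/2514) = 252/275 - 43*I*sqrt(13)/2514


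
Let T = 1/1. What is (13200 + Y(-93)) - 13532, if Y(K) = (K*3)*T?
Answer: -611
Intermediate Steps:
T = 1 (T = 1*1 = 1)
Y(K) = 3*K (Y(K) = (K*3)*1 = (3*K)*1 = 3*K)
(13200 + Y(-93)) - 13532 = (13200 + 3*(-93)) - 13532 = (13200 - 279) - 13532 = 12921 - 13532 = -611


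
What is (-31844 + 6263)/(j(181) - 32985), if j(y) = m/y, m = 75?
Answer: 1543387/1990070 ≈ 0.77554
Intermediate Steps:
j(y) = 75/y
(-31844 + 6263)/(j(181) - 32985) = (-31844 + 6263)/(75/181 - 32985) = -25581/(75*(1/181) - 32985) = -25581/(75/181 - 32985) = -25581/(-5970210/181) = -25581*(-181/5970210) = 1543387/1990070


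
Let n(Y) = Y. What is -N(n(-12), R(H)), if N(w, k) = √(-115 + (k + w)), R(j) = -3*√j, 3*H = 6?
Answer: -I*√(127 + 3*√2) ≈ -11.456*I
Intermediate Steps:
H = 2 (H = (⅓)*6 = 2)
N(w, k) = √(-115 + k + w)
-N(n(-12), R(H)) = -√(-115 - 3*√2 - 12) = -√(-127 - 3*√2)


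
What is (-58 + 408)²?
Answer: 122500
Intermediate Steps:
(-58 + 408)² = 350² = 122500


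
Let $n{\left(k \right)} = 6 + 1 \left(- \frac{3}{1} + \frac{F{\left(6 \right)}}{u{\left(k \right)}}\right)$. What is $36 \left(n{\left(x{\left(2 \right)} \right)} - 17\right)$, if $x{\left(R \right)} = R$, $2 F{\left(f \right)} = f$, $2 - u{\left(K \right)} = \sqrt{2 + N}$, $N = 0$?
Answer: $-396 + 54 \sqrt{2} \approx -319.63$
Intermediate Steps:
$u{\left(K \right)} = 2 - \sqrt{2}$ ($u{\left(K \right)} = 2 - \sqrt{2 + 0} = 2 - \sqrt{2}$)
$F{\left(f \right)} = \frac{f}{2}$
$n{\left(k \right)} = 3 + \frac{3}{2 - \sqrt{2}}$ ($n{\left(k \right)} = 6 + 1 \left(- \frac{3}{1} + \frac{\frac{1}{2} \cdot 6}{2 - \sqrt{2}}\right) = 6 + 1 \left(\left(-3\right) 1 + \frac{3}{2 - \sqrt{2}}\right) = 6 + 1 \left(-3 + \frac{3}{2 - \sqrt{2}}\right) = 6 - \left(3 - \frac{3}{2 - \sqrt{2}}\right) = 3 + \frac{3}{2 - \sqrt{2}}$)
$36 \left(n{\left(x{\left(2 \right)} \right)} - 17\right) = 36 \left(\left(6 + \frac{3 \sqrt{2}}{2}\right) - 17\right) = 36 \left(-11 + \frac{3 \sqrt{2}}{2}\right) = -396 + 54 \sqrt{2}$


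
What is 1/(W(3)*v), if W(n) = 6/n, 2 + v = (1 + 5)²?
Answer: 1/68 ≈ 0.014706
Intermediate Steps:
v = 34 (v = -2 + (1 + 5)² = -2 + 6² = -2 + 36 = 34)
1/(W(3)*v) = 1/((6/3)*34) = 1/((6*(⅓))*34) = 1/(2*34) = 1/68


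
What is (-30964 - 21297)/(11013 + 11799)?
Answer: -52261/22812 ≈ -2.2909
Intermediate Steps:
(-30964 - 21297)/(11013 + 11799) = -52261/22812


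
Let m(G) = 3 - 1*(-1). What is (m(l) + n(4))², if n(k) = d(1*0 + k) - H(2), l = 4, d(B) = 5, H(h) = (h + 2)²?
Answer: 49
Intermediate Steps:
H(h) = (2 + h)²
m(G) = 4 (m(G) = 3 + 1 = 4)
n(k) = -11 (n(k) = 5 - (2 + 2)² = 5 - 1*4² = 5 - 1*16 = 5 - 16 = -11)
(m(l) + n(4))² = (4 - 11)² = (-7)² = 49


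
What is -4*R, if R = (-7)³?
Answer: 1372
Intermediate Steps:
R = -343
-4*R = -4*(-343) = 1372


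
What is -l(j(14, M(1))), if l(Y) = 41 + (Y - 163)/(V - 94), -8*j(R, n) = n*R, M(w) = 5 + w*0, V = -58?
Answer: -25615/608 ≈ -42.130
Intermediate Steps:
M(w) = 5 (M(w) = 5 + 0 = 5)
j(R, n) = -R*n/8 (j(R, n) = -n*R/8 = -R*n/8)
l(Y) = 6395/152 - Y/152 (l(Y) = 41 + (Y - 163)/(-58 - 94) = 41 + (-163 + Y)/(-152) = 41 + (-163 + Y)*(-1/152) = 41 + (163/152 - Y/152) = 6395/152 - Y/152)
-l(j(14, M(1))) = -(6395/152 - (-1)*14*5/1216) = -(6395/152 - 1/152*(-35/4)) = -(6395/152 + 35/608) = -1*25615/608 = -25615/608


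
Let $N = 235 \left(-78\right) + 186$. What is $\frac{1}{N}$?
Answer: $- \frac{1}{18144} \approx -5.5115 \cdot 10^{-5}$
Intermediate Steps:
$N = -18144$ ($N = -18330 + 186 = -18144$)
$\frac{1}{N} = \frac{1}{-18144} = - \frac{1}{18144}$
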